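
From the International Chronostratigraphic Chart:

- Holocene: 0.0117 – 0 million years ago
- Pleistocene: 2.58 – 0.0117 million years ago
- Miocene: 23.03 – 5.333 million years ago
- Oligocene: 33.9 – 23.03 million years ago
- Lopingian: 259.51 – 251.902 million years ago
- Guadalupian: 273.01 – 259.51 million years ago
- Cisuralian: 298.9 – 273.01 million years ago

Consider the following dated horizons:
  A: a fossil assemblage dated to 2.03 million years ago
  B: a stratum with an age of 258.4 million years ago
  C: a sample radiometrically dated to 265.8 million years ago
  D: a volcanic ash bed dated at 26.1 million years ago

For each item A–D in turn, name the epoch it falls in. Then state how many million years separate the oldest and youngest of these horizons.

A: 2.03 Ma lies in 2.58–0.0117 Ma, so Pleistocene.
B: 258.4 Ma lies in 259.51–251.902 Ma, so Lopingian.
C: 265.8 Ma lies in 273.01–259.51 Ma, so Guadalupian.
D: 26.1 Ma lies in 33.9–23.03 Ma, so Oligocene.
Oldest = 265.8 Ma, youngest = 2.03 Ma → span 263.77 Myr.

A — Pleistocene; B — Lopingian; C — Guadalupian; D — Oligocene; span 263.77 million years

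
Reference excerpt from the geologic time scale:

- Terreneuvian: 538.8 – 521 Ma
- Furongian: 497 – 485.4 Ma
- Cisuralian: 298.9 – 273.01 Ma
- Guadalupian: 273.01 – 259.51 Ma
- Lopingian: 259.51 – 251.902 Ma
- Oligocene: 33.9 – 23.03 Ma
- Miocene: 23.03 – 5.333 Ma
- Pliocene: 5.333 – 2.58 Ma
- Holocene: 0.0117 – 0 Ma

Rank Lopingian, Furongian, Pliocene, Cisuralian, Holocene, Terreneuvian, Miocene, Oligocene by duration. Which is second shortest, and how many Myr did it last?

Pliocene, 2.753 million years

Durations: Lopingian 7.608; Furongian 11.6; Pliocene 2.753; Cisuralian 25.89; Holocene 0.0117; Terreneuvian 17.8; Miocene 17.697; Oligocene 10.87 Myr.
Sorted shortest-first: Holocene (0.0117), Pliocene (2.753), Lopingian (7.608), Oligocene (10.87), Furongian (11.6), Miocene (17.697), Terreneuvian (17.8), Cisuralian (25.89).
The second shortest is Pliocene at 2.753 Myr.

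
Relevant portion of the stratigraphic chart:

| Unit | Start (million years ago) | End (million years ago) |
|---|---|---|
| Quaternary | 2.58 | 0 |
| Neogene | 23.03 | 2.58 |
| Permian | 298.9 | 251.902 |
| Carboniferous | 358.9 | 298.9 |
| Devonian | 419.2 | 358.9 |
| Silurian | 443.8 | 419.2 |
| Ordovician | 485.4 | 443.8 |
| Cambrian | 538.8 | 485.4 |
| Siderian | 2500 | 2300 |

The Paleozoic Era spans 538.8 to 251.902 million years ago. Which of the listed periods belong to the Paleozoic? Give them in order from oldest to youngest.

Cambrian, Ordovician, Silurian, Devonian, Carboniferous, Permian

Periods with both bounds inside 538.8–251.902 Ma: Cambrian (538.8–485.4), Ordovician (485.4–443.8), Silurian (443.8–419.2), Devonian (419.2–358.9), Carboniferous (358.9–298.9), Permian (298.9–251.902).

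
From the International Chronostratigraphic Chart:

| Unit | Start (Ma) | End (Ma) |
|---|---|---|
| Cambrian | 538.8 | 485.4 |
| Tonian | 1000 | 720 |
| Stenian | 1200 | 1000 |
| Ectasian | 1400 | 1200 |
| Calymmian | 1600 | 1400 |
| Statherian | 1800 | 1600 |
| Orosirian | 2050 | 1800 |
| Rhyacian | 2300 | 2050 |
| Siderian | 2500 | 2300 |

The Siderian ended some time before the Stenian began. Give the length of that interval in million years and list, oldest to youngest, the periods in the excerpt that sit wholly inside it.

1100 million years; Rhyacian, Orosirian, Statherian, Calymmian, Ectasian

End of Siderian = 2300 Ma; start of Stenian = 1200 Ma.
Gap = 2300 − 1200 = 1100 Myr.
Periods wholly inside 2300–1200 Ma: Rhyacian (2300–2050), Orosirian (2050–1800), Statherian (1800–1600), Calymmian (1600–1400), Ectasian (1400–1200).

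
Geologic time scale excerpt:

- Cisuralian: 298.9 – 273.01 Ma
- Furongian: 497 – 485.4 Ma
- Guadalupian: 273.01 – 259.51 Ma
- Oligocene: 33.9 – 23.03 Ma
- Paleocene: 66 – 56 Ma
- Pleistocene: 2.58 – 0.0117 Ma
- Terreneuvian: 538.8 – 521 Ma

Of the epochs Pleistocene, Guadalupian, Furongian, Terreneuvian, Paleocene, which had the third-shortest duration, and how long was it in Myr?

Furongian, 11.6 million years

Start − end for each: Pleistocene 2.58 − 0.0117 = 2.5683; Guadalupian 273.01 − 259.51 = 13.5; Furongian 497 − 485.4 = 11.6; Terreneuvian 538.8 − 521 = 17.8; Paleocene 66 − 56 = 10.
Ranking these from shortest: Pleistocene < Paleocene < Furongian < Guadalupian < Terreneuvian.
Position 3 in that ranking is Furongian, which lasted 11.6 Myr.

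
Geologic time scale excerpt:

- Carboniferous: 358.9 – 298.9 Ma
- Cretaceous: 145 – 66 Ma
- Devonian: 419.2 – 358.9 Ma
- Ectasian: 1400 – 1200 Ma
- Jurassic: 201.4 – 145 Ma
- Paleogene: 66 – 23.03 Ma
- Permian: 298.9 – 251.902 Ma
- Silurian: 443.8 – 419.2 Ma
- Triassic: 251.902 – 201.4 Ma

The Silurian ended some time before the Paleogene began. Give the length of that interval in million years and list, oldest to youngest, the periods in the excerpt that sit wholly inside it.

End of Silurian = 419.2 Ma; start of Paleogene = 66 Ma.
Gap = 419.2 − 66 = 353.2 Myr.
Periods wholly inside 419.2–66 Ma: Devonian (419.2–358.9), Carboniferous (358.9–298.9), Permian (298.9–251.902), Triassic (251.902–201.4), Jurassic (201.4–145), Cretaceous (145–66).

353.2 million years; Devonian, Carboniferous, Permian, Triassic, Jurassic, Cretaceous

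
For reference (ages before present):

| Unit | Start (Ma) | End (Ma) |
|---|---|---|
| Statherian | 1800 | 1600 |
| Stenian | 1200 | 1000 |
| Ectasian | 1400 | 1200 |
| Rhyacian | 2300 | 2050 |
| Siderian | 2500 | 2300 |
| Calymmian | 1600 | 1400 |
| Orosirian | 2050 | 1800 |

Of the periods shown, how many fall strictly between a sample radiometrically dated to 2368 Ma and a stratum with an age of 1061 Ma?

5

The older date is 2368 Ma and the younger is 1061 Ma.
Periods with start < 2368 and end > 1061 Ma: Rhyacian (2300–2050), Orosirian (2050–1800), Statherian (1800–1600), Calymmian (1600–1400), Ectasian (1400–1200).
That is 5 complete periods.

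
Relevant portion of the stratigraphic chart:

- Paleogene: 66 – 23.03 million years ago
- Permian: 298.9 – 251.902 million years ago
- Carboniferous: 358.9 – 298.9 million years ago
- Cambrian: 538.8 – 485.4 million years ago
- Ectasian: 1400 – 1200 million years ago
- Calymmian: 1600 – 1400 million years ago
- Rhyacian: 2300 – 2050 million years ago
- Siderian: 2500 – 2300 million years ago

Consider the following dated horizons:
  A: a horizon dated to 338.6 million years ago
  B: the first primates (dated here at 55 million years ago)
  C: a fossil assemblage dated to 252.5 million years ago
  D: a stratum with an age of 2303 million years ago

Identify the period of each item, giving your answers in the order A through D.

A — Carboniferous; B — Paleogene; C — Permian; D — Siderian

A: 338.6 Ma lies in 358.9–298.9 Ma, so Carboniferous.
B: 55 Ma lies in 66–23.03 Ma, so Paleogene.
C: 252.5 Ma lies in 298.9–251.902 Ma, so Permian.
D: 2303 Ma lies in 2500–2300 Ma, so Siderian.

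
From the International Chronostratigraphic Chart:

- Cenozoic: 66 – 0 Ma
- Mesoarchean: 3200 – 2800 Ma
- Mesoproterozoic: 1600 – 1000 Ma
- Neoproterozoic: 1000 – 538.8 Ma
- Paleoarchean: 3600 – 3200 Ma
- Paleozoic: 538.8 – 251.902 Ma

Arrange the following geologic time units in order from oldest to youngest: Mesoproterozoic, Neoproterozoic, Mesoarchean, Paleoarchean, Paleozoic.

Paleoarchean, Mesoarchean, Mesoproterozoic, Neoproterozoic, Paleozoic

The oldest of these is Paleoarchean (starts 3600 Ma) and the youngest is Paleozoic (ends 251.902 Ma).
In between, by decreasing start age: Mesoarchean (3200), Mesoproterozoic (1600), Neoproterozoic (1000).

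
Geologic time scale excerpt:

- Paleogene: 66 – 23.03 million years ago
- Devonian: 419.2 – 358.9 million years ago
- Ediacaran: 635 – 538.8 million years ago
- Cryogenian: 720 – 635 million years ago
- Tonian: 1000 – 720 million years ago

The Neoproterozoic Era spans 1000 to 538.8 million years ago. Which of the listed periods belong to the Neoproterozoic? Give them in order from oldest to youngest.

Periods with both bounds inside 1000–538.8 Ma: Tonian (1000–720), Cryogenian (720–635), Ediacaran (635–538.8).

Tonian, Cryogenian, Ediacaran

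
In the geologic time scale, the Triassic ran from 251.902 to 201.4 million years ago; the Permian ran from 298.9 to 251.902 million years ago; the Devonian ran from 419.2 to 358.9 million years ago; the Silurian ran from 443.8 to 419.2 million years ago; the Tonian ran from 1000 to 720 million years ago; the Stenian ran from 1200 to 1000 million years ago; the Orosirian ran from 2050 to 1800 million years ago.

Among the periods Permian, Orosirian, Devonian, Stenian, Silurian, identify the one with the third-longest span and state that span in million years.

Start − end for each: Permian 298.9 − 251.902 = 46.998; Orosirian 2050 − 1800 = 250; Devonian 419.2 − 358.9 = 60.3; Stenian 1200 − 1000 = 200; Silurian 443.8 − 419.2 = 24.6.
Ranking these from longest: Orosirian > Stenian > Devonian > Permian > Silurian.
Position 3 in that ranking is Devonian, which lasted 60.3 Myr.

Devonian, 60.3 million years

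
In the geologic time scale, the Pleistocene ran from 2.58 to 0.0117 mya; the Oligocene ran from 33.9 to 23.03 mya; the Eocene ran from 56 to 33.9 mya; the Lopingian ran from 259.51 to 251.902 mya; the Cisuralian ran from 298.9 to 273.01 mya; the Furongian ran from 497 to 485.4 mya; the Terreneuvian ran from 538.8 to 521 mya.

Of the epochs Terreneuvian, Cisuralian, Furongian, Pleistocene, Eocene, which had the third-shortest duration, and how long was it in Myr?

Durations: Terreneuvian 17.8; Cisuralian 25.89; Furongian 11.6; Pleistocene 2.5683; Eocene 22.1 Myr.
Sorted shortest-first: Pleistocene (2.5683), Furongian (11.6), Terreneuvian (17.8), Eocene (22.1), Cisuralian (25.89).
The third shortest is Terreneuvian at 17.8 Myr.

Terreneuvian, 17.8 million years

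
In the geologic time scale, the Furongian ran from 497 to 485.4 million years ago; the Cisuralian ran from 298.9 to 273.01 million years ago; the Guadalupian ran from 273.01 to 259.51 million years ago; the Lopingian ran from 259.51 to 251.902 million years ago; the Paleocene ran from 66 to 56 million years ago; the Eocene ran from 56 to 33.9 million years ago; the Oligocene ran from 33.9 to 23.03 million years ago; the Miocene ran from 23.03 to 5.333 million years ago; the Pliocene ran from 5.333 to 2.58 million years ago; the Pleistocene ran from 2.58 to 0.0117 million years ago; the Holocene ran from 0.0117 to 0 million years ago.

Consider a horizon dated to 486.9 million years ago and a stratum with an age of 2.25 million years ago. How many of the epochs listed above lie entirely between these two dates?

8

The older date is 486.9 Ma and the younger is 2.25 Ma.
Epochs with start < 486.9 and end > 2.25 Ma: Cisuralian (298.9–273.01), Guadalupian (273.01–259.51), Lopingian (259.51–251.902), Paleocene (66–56), Eocene (56–33.9), Oligocene (33.9–23.03), Miocene (23.03–5.333), Pliocene (5.333–2.58).
That is 8 complete epochs.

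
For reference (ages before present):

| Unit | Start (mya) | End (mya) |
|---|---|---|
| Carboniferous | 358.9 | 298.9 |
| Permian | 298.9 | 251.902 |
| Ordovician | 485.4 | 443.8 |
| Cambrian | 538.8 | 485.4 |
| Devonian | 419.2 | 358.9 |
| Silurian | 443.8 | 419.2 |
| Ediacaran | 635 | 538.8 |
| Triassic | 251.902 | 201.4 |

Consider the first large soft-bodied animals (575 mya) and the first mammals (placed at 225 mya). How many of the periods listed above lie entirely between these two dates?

6

575 Ma sits inside the Ediacaran (635–538.8) and 225 Ma inside the Triassic (251.902–201.4); neither of those is wholly between the two dates.
The listed periods lying completely between them are Cambrian, Ordovician, Silurian, Devonian, Carboniferous, Permian — 6 in all.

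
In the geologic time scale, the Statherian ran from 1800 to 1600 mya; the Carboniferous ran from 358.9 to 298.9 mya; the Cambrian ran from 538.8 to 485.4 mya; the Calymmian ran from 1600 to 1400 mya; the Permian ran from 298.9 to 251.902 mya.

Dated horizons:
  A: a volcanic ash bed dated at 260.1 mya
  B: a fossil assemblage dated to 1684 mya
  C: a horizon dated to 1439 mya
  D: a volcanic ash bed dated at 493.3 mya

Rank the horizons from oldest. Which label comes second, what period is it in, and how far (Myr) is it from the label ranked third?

C, in the Calymmian; 945.7 million years to D

Larger Ma means older, so oldest first: B 1684 > C 1439 > D 493.3 > A 260.1.
Counting 2 along gives C (1439 Ma); the excerpt puts that inside the Calymmian, 1600–1400 Ma.
Next in line is D (493.3 Ma), and 1439 − 493.3 = 945.7 Myr.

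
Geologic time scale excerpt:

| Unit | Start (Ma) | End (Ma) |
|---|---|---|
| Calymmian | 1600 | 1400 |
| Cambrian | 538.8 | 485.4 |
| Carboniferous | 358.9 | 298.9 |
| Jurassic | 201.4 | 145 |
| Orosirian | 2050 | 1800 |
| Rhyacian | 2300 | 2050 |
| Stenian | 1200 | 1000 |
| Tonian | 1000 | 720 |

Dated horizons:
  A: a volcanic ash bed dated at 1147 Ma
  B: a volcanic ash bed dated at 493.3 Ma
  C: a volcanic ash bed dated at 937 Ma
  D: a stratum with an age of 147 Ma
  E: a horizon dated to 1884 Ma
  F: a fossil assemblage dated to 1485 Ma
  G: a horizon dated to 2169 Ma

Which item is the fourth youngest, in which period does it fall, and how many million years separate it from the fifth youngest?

A, in the Stenian; 338 million years to F

Smaller Ma means younger, so youngest first: D 147 < B 493.3 < C 937 < A 1147 < F 1485 < E 1884 < G 2169.
Counting 4 along gives A (1147 Ma); the excerpt puts that inside the Stenian, 1200–1000 Ma.
Next in line is F (1485 Ma), and 1485 − 1147 = 338 Myr.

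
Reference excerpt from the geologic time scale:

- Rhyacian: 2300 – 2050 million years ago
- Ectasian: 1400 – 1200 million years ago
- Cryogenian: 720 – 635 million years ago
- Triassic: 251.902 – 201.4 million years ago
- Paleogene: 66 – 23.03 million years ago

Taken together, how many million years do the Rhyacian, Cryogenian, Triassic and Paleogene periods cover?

Each duration: Rhyacian = 250; Cryogenian = 85; Triassic = 50.502; Paleogene = 42.97.
Sum: 250 + 85 + 50.502 + 42.97 = 428.472 Myr.

428.472 million years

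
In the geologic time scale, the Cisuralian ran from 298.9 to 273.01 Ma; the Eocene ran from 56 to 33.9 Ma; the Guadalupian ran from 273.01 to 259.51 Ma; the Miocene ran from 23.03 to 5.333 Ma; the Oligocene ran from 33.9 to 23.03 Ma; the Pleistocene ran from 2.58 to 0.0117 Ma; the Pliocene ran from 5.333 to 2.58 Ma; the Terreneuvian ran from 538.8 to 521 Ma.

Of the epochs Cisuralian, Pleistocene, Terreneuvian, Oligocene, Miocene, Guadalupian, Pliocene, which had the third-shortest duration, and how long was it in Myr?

Start − end for each: Cisuralian 298.9 − 273.01 = 25.89; Pleistocene 2.58 − 0.0117 = 2.5683; Terreneuvian 538.8 − 521 = 17.8; Oligocene 33.9 − 23.03 = 10.87; Miocene 23.03 − 5.333 = 17.697; Guadalupian 273.01 − 259.51 = 13.5; Pliocene 5.333 − 2.58 = 2.753.
Ranking these from shortest: Pleistocene < Pliocene < Oligocene < Guadalupian < Miocene < Terreneuvian < Cisuralian.
Position 3 in that ranking is Oligocene, which lasted 10.87 Myr.

Oligocene, 10.87 million years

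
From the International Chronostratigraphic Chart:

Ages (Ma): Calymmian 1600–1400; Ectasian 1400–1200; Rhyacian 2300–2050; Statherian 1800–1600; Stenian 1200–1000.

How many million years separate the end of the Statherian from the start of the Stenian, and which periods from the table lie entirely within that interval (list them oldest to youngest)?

400 million years; Calymmian, Ectasian

The Statherian closes at 1600 Ma and the Stenian opens at 1200 Ma, so the interval is 1600 − 1200 = 400 Myr.
A period fits inside if it starts at or after 1600 Ma and ends at or before 1200 Ma; oldest first that gives Calymmian, Ectasian.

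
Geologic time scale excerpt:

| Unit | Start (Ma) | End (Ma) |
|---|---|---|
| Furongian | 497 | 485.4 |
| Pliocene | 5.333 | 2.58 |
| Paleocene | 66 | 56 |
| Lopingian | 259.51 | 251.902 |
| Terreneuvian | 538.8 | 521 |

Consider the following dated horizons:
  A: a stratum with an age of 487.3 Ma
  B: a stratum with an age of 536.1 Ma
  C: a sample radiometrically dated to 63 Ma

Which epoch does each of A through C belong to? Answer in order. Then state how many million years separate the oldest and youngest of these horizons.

Match each age against the start–end ranges in the excerpt: A = 487.3 Ma → Furongian (497–485.4); B = 536.1 Ma → Terreneuvian (538.8–521); C = 63 Ma → Paleocene (66–56).
The largest age is 536.1 Ma and the smallest is 63 Ma; their difference is 473.1 Myr.

A — Furongian; B — Terreneuvian; C — Paleocene; span 473.1 million years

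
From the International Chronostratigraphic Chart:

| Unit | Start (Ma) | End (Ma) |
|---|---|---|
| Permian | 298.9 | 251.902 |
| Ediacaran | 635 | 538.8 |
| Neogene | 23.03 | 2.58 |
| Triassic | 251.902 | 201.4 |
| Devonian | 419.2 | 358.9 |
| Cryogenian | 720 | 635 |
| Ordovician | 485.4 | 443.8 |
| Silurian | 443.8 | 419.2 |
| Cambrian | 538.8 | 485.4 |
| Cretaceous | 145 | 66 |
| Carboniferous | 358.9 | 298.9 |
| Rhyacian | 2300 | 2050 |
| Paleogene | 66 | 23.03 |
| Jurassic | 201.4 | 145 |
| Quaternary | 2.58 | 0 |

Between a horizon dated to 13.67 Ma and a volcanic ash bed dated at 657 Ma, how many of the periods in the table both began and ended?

11

657 Ma sits inside the Cryogenian (720–635) and 13.67 Ma inside the Neogene (23.03–2.58); neither of those is wholly between the two dates.
The listed periods lying completely between them are Ediacaran, Cambrian, Ordovician, Silurian, Devonian, Carboniferous, Permian, Triassic, Jurassic, Cretaceous, Paleogene — 11 in all.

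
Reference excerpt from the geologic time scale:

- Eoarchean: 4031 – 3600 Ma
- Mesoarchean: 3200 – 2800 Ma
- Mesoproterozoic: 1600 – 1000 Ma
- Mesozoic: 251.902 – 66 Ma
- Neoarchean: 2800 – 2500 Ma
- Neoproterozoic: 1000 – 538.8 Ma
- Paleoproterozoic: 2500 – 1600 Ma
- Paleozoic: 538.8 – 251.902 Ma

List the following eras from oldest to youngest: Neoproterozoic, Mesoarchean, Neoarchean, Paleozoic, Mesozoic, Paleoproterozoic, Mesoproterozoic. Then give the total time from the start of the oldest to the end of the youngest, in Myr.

Start ages (Ma): Mesoarchean 3200, Neoarchean 2800, Paleoproterozoic 2500, Mesoproterozoic 1600, Neoproterozoic 1000, Paleozoic 538.8, Mesozoic 251.902.
Ordered oldest to youngest: Mesoarchean, Neoarchean, Paleoproterozoic, Mesoproterozoic, Neoproterozoic, Paleozoic, Mesozoic.
Span = 3200 − 66 = 3134 Myr.

Mesoarchean → Neoarchean → Paleoproterozoic → Mesoproterozoic → Neoproterozoic → Paleozoic → Mesozoic; total span 3134 Myr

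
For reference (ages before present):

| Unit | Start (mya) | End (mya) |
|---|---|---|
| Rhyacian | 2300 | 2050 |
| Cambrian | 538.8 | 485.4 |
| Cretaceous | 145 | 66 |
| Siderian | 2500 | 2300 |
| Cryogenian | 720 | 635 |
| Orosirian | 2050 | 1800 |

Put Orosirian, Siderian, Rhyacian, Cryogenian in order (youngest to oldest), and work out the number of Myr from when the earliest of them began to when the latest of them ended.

Cryogenian, Orosirian, Rhyacian, Siderian; total span 1865 Myr

From the excerpt: Orosirian 2050–1800; Siderian 2500–2300; Rhyacian 2300–2050; Cryogenian 720–635 (Ma).
Larger Ma is earlier, so the oldest is Siderian and the youngest is Cryogenian; youngest to oldest: Cryogenian, Orosirian, Rhyacian, Siderian.
Oldest start 2500 minus youngest end 635 gives 1865 Myr overall.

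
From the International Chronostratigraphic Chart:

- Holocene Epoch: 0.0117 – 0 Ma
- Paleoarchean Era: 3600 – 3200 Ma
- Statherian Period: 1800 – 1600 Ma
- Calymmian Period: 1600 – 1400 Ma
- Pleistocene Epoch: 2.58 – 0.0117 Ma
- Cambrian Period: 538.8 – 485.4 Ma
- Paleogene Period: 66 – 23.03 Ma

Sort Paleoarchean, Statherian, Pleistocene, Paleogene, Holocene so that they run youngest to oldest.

Read off each span (Ma): Paleoarchean 3600–3200; Statherian 1800–1600; Pleistocene 2.58–0.0117; Paleogene 66–23.03; Holocene 0.0117–0.
Larger Ma is older, so oldest→youngest is Paleoarchean, Statherian, Paleogene, Pleistocene, Holocene; reverse it for youngest→oldest.

Holocene, Pleistocene, Paleogene, Statherian, Paleoarchean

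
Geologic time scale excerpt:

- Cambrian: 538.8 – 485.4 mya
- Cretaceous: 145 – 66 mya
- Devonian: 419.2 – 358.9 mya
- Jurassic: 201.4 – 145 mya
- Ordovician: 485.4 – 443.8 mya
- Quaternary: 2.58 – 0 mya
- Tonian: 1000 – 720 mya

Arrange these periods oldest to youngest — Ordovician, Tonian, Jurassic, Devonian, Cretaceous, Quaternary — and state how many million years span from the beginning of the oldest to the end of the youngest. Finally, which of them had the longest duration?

Tonian → Ordovician → Devonian → Jurassic → Cretaceous → Quaternary; total span 1000 Myr; longest is Tonian

From the excerpt: Ordovician 485.4–443.8; Tonian 1000–720; Jurassic 201.4–145; Devonian 419.2–358.9; Cretaceous 145–66; Quaternary 2.58–0 (Ma).
Larger Ma is earlier, so the oldest is Tonian and the youngest is Quaternary; oldest to youngest: Tonian, Ordovician, Devonian, Jurassic, Cretaceous, Quaternary.
Oldest start 1000 minus youngest end 0 gives 1000 Myr overall.
Individual lengths (start − end): Ordovician 41.6; Cretaceous 79; Devonian 60.3; Tonian 280; Jurassic 56.4; Quaternary 2.58. The largest is Tonian at 280 Myr.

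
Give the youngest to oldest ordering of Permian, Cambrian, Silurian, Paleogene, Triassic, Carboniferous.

Era membership (oldest first within each) — Paleozoic: Cambrian, Silurian, Carboniferous, Permian; Mesozoic: Triassic; Cenozoic: Paleogene. Paleozoic precedes Mesozoic, which precedes Cenozoic. Concatenating the groups in that era order and then reversing gives youngest to oldest.

Paleogene, Triassic, Permian, Carboniferous, Silurian, Cambrian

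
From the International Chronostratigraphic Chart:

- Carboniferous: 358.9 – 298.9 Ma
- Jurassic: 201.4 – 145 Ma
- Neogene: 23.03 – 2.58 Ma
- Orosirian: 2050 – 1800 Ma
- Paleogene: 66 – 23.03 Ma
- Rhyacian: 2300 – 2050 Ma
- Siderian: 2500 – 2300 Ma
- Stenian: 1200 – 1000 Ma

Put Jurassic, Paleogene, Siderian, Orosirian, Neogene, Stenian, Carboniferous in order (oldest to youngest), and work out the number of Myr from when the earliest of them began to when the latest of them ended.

Start ages (Ma): Siderian 2500, Orosirian 2050, Stenian 1200, Carboniferous 358.9, Jurassic 201.4, Paleogene 66, Neogene 23.03.
Ordered oldest to youngest: Siderian, Orosirian, Stenian, Carboniferous, Jurassic, Paleogene, Neogene.
Span = 2500 − 2.58 = 2497.42 Myr.

Siderian → Orosirian → Stenian → Carboniferous → Jurassic → Paleogene → Neogene; total span 2497.42 Myr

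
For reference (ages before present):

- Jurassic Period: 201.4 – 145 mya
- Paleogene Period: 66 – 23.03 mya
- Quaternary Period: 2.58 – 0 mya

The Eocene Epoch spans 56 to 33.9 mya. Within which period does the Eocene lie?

Paleogene

The Eocene (56–33.9 Ma) lies entirely within 66–23.03 Ma, the Paleogene Period.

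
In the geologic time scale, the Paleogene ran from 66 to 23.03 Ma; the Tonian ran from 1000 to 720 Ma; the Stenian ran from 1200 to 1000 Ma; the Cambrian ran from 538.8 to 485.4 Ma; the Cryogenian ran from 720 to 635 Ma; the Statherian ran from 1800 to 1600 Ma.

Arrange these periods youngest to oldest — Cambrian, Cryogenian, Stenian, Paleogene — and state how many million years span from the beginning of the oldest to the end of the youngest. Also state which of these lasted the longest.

Paleogene → Cambrian → Cryogenian → Stenian; total span 1176.97 Myr; longest is Stenian

From the excerpt: Cambrian 538.8–485.4; Cryogenian 720–635; Stenian 1200–1000; Paleogene 66–23.03 (Ma).
Larger Ma is earlier, so the oldest is Stenian and the youngest is Paleogene; youngest to oldest: Paleogene, Cambrian, Cryogenian, Stenian.
Oldest start 1200 minus youngest end 23.03 gives 1176.97 Myr overall.
Individual lengths (start − end): Paleogene 42.97; Cambrian 53.4; Stenian 200; Cryogenian 85. The largest is Stenian at 200 Myr.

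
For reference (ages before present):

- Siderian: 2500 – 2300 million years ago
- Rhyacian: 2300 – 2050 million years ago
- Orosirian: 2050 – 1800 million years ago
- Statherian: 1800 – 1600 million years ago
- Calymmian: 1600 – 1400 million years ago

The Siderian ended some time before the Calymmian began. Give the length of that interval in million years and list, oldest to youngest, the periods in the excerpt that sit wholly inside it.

The Siderian closes at 2300 Ma and the Calymmian opens at 1600 Ma, so the interval is 2300 − 1600 = 700 Myr.
A period fits inside if it starts at or after 2300 Ma and ends at or before 1600 Ma; oldest first that gives Rhyacian, Orosirian, Statherian.

700 million years; Rhyacian, Orosirian, Statherian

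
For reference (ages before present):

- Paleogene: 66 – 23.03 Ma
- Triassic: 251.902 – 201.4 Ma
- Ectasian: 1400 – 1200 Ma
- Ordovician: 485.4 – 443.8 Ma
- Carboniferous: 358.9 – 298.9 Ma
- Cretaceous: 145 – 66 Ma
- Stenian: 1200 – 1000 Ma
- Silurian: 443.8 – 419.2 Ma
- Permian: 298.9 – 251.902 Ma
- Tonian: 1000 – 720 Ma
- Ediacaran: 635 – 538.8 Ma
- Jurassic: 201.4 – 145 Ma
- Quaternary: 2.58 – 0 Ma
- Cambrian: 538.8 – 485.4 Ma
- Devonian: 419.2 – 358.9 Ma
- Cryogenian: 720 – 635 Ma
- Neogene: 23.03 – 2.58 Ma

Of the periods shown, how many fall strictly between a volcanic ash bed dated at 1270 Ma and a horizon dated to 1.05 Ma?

15

The older date is 1270 Ma and the younger is 1.05 Ma.
Periods with start < 1270 and end > 1.05 Ma: Stenian (1200–1000), Tonian (1000–720), Cryogenian (720–635), Ediacaran (635–538.8), Cambrian (538.8–485.4), Ordovician (485.4–443.8), Silurian (443.8–419.2), Devonian (419.2–358.9), Carboniferous (358.9–298.9), Permian (298.9–251.902), Triassic (251.902–201.4), Jurassic (201.4–145), Cretaceous (145–66), Paleogene (66–23.03), Neogene (23.03–2.58).
That is 15 complete periods.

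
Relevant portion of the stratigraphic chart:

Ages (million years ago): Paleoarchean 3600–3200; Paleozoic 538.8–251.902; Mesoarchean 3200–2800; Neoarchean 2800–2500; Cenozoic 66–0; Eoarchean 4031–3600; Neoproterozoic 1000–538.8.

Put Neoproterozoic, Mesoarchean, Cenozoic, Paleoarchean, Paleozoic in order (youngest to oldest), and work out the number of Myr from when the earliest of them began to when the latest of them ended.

Start ages (Ma): Paleoarchean 3600, Mesoarchean 3200, Neoproterozoic 1000, Paleozoic 538.8, Cenozoic 66.
Ordered youngest to oldest: Cenozoic, Paleozoic, Neoproterozoic, Mesoarchean, Paleoarchean.
Span = 3600 − 0 = 3600 Myr.

Cenozoic, Paleozoic, Neoproterozoic, Mesoarchean, Paleoarchean; total span 3600 Myr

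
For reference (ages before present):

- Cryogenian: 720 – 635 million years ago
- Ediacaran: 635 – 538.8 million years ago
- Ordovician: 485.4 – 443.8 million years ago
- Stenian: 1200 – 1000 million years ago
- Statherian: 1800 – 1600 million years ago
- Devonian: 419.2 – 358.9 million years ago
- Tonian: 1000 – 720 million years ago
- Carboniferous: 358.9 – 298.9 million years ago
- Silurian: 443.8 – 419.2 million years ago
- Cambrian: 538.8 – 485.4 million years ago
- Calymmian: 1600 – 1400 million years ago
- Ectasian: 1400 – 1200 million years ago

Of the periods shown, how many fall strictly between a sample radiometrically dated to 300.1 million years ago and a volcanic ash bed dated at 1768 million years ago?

10

1768 Ma sits inside the Statherian (1800–1600) and 300.1 Ma inside the Carboniferous (358.9–298.9); neither of those is wholly between the two dates.
The listed periods lying completely between them are Calymmian, Ectasian, Stenian, Tonian, Cryogenian, Ediacaran, Cambrian, Ordovician, Silurian, Devonian — 10 in all.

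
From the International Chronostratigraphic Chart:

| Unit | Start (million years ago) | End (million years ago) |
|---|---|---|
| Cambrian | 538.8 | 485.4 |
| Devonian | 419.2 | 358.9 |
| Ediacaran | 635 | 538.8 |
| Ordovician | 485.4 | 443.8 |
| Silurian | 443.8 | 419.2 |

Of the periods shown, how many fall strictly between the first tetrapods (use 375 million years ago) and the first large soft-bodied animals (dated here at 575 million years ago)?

575 Ma sits inside the Ediacaran (635–538.8) and 375 Ma inside the Devonian (419.2–358.9); neither of those is wholly between the two dates.
The listed periods lying completely between them are Cambrian, Ordovician, Silurian — 3 in all.

3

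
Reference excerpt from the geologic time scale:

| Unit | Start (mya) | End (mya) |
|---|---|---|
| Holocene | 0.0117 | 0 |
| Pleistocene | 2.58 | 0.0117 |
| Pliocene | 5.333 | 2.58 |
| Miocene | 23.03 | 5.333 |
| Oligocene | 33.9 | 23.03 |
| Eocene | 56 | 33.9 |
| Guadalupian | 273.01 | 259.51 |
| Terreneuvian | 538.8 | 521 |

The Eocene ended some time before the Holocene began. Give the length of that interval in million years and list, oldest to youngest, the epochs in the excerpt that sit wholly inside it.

End of Eocene = 33.9 Ma; start of Holocene = 0.0117 Ma.
Gap = 33.9 − 0.0117 = 33.8883 Myr.
Epochs wholly inside 33.9–0.0117 Ma: Oligocene (33.9–23.03), Miocene (23.03–5.333), Pliocene (5.333–2.58), Pleistocene (2.58–0.0117).

33.8883 million years; Oligocene, Miocene, Pliocene, Pleistocene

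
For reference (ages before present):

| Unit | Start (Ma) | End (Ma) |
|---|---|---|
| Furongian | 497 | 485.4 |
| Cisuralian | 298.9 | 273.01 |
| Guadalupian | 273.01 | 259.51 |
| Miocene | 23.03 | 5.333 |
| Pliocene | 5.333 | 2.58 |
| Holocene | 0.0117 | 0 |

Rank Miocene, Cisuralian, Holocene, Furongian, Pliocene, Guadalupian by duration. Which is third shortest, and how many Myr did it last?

Furongian, 11.6 million years

Start − end for each: Miocene 23.03 − 5.333 = 17.697; Cisuralian 298.9 − 273.01 = 25.89; Holocene 0.0117 − 0 = 0.0117; Furongian 497 − 485.4 = 11.6; Pliocene 5.333 − 2.58 = 2.753; Guadalupian 273.01 − 259.51 = 13.5.
Ranking these from shortest: Holocene < Pliocene < Furongian < Guadalupian < Miocene < Cisuralian.
Position 3 in that ranking is Furongian, which lasted 11.6 Myr.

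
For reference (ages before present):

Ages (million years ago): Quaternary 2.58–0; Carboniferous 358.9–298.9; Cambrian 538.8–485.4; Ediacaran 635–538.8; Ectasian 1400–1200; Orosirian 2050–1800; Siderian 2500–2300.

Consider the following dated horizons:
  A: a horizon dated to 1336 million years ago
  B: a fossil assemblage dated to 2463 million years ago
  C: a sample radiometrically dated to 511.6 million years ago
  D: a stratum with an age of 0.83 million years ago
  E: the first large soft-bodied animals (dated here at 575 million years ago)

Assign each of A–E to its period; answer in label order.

A — Ectasian; B — Siderian; C — Cambrian; D — Quaternary; E — Ediacaran

Match each age against the start–end ranges in the excerpt: A = 1336 Ma → Ectasian (1400–1200); B = 2463 Ma → Siderian (2500–2300); C = 511.6 Ma → Cambrian (538.8–485.4); D = 0.83 Ma → Quaternary (2.58–0); E = 575 Ma → Ediacaran (635–538.8).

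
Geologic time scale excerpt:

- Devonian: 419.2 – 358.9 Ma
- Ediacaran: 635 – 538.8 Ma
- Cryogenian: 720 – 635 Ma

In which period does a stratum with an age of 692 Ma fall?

692 Ma lies between 720 and 635 Ma, so it falls in the Cryogenian.

Cryogenian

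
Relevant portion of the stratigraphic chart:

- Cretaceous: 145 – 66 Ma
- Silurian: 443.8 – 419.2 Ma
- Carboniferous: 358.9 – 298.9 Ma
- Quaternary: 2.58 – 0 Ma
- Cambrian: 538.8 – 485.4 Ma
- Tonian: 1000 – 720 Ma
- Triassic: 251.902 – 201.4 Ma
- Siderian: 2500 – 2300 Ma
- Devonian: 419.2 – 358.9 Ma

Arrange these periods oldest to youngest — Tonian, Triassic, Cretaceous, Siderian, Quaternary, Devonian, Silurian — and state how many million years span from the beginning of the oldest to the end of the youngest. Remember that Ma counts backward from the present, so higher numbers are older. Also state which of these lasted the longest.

Siderian → Tonian → Silurian → Devonian → Triassic → Cretaceous → Quaternary; total span 2500 Myr; longest is Tonian

From the excerpt: Tonian 1000–720; Triassic 251.902–201.4; Cretaceous 145–66; Siderian 2500–2300; Quaternary 2.58–0; Devonian 419.2–358.9; Silurian 443.8–419.2 (Ma).
Larger Ma is earlier, so the oldest is Siderian and the youngest is Quaternary; oldest to youngest: Siderian, Tonian, Silurian, Devonian, Triassic, Cretaceous, Quaternary.
Oldest start 2500 minus youngest end 0 gives 2500 Myr overall.
Individual lengths (start − end): Quaternary 2.58; Silurian 24.6; Devonian 60.3; Tonian 280; Triassic 50.502; Cretaceous 79; Siderian 200. The largest is Tonian at 280 Myr.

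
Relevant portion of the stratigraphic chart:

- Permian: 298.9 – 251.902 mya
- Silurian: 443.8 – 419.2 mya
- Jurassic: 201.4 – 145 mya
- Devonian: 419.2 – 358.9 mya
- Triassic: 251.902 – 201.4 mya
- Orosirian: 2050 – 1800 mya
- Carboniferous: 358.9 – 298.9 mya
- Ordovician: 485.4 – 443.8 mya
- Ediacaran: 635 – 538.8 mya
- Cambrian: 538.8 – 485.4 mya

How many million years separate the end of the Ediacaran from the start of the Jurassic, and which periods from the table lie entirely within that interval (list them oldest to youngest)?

The Ediacaran closes at 538.8 Ma and the Jurassic opens at 201.4 Ma, so the interval is 538.8 − 201.4 = 337.4 Myr.
A period fits inside if it starts at or after 538.8 Ma and ends at or before 201.4 Ma; oldest first that gives Cambrian, Ordovician, Silurian, Devonian, Carboniferous, Permian, Triassic.

337.4 million years; Cambrian, Ordovician, Silurian, Devonian, Carboniferous, Permian, Triassic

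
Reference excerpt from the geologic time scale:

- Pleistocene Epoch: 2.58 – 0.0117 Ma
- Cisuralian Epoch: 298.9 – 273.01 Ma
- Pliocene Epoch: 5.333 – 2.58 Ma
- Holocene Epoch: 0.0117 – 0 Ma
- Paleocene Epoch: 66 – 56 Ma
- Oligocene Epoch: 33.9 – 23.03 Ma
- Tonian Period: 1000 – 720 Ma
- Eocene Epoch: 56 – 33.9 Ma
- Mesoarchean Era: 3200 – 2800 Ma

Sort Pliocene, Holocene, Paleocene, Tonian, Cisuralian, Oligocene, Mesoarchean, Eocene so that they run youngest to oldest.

Holocene, then Pliocene, then Oligocene, then Eocene, then Paleocene, then Cisuralian, then Tonian, then Mesoarchean

Read off each span (Ma): Pliocene 5.333–2.58; Holocene 0.0117–0; Paleocene 66–56; Tonian 1000–720; Cisuralian 298.9–273.01; Oligocene 33.9–23.03; Mesoarchean 3200–2800; Eocene 56–33.9.
Larger Ma is older, so oldest→youngest is Mesoarchean, Tonian, Cisuralian, Paleocene, Eocene, Oligocene, Pliocene, Holocene; reverse it for youngest→oldest.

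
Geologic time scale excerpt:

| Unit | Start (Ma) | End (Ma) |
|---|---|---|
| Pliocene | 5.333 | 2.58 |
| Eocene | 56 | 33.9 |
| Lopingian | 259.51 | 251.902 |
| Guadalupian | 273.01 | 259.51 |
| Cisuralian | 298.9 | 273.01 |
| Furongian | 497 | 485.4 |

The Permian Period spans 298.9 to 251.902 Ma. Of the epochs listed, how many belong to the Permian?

Epochs inside 298.9–251.902 Ma: Cisuralian, Guadalupian, Lopingian — 3 in total.

3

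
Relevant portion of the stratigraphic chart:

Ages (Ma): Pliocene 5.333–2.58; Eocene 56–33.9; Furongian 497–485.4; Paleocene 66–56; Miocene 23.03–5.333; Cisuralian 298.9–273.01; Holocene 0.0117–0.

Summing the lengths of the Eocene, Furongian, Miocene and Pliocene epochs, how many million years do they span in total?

54.15 million years

Each duration: Eocene = 22.1; Furongian = 11.6; Miocene = 17.697; Pliocene = 2.753.
Sum: 22.1 + 11.6 + 17.697 + 2.753 = 54.15 Myr.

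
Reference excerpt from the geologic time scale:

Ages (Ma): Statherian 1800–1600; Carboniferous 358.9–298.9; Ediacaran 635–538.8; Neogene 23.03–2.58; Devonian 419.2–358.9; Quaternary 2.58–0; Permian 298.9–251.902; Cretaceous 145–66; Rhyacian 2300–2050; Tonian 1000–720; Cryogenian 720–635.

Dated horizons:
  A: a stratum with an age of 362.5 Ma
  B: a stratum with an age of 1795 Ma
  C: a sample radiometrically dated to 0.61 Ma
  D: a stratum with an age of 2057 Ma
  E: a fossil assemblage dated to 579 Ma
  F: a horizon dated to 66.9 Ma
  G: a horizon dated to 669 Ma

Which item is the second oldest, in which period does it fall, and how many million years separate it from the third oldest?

Larger Ma means older, so oldest first: D 2057 > B 1795 > G 669 > E 579 > A 362.5 > F 66.9 > C 0.61.
Counting 2 along gives B (1795 Ma); the excerpt puts that inside the Statherian, 1800–1600 Ma.
Next in line is G (669 Ma), and 1795 − 669 = 1126 Myr.

B, in the Statherian; 1126 million years to G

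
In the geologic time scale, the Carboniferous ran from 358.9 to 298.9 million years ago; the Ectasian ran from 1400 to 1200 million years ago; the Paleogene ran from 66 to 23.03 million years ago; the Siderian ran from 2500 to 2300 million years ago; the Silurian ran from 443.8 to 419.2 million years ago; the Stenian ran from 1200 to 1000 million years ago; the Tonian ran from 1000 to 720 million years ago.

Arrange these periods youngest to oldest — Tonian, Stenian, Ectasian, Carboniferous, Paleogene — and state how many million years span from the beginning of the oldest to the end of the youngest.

From the excerpt: Tonian 1000–720; Stenian 1200–1000; Ectasian 1400–1200; Carboniferous 358.9–298.9; Paleogene 66–23.03 (Ma).
Larger Ma is earlier, so the oldest is Ectasian and the youngest is Paleogene; youngest to oldest: Paleogene, Carboniferous, Tonian, Stenian, Ectasian.
Oldest start 1400 minus youngest end 23.03 gives 1376.97 Myr overall.

Paleogene, Carboniferous, Tonian, Stenian, Ectasian; total span 1376.97 Myr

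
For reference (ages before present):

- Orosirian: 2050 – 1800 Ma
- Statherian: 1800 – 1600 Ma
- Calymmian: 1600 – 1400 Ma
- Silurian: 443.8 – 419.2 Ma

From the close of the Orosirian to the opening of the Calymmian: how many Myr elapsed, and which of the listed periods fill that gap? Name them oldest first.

200 million years; Statherian

The Orosirian closes at 1800 Ma and the Calymmian opens at 1600 Ma, so the interval is 1800 − 1600 = 200 Myr.
A period fits inside if it starts at or after 1800 Ma and ends at or before 1600 Ma; oldest first that gives Statherian.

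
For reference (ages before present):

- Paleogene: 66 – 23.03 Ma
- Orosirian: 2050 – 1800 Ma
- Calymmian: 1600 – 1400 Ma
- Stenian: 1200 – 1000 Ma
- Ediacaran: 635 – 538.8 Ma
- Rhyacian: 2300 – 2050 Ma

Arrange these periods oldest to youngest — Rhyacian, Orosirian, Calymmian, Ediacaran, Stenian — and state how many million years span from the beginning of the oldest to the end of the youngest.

Rhyacian → Orosirian → Calymmian → Stenian → Ediacaran; total span 1761.2 Myr

From the excerpt: Rhyacian 2300–2050; Orosirian 2050–1800; Calymmian 1600–1400; Ediacaran 635–538.8; Stenian 1200–1000 (Ma).
Larger Ma is earlier, so the oldest is Rhyacian and the youngest is Ediacaran; oldest to youngest: Rhyacian, Orosirian, Calymmian, Stenian, Ediacaran.
Oldest start 2300 minus youngest end 538.8 gives 1761.2 Myr overall.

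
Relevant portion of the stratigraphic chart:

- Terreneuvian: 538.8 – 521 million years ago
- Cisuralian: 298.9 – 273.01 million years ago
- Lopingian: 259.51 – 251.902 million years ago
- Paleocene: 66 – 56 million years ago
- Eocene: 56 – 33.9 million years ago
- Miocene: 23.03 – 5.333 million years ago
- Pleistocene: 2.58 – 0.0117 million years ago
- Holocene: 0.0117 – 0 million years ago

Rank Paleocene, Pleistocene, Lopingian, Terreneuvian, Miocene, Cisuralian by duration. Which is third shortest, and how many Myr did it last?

Paleocene, 10 million years

Durations: Paleocene 10; Pleistocene 2.5683; Lopingian 7.608; Terreneuvian 17.8; Miocene 17.697; Cisuralian 25.89 Myr.
Sorted shortest-first: Pleistocene (2.5683), Lopingian (7.608), Paleocene (10), Miocene (17.697), Terreneuvian (17.8), Cisuralian (25.89).
The third shortest is Paleocene at 10 Myr.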